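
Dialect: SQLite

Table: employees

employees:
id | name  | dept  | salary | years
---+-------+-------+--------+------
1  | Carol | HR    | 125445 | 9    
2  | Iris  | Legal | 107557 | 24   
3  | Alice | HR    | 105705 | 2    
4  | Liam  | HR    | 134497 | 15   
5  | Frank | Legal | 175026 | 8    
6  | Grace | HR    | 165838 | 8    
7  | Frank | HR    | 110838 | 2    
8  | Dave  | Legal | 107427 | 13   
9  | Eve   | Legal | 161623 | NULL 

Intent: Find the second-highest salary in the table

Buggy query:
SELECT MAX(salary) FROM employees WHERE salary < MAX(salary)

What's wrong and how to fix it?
Bug: MAX(salary) on the right of the comparison is an aggregate-in-WHERE error

Fix: Put the inner MAX in a scalar subquery

Corrected query:
SELECT MAX(salary) FROM employees WHERE salary < (SELECT MAX(salary) FROM employees)

Result:
MAX(salary)
-----------
165838     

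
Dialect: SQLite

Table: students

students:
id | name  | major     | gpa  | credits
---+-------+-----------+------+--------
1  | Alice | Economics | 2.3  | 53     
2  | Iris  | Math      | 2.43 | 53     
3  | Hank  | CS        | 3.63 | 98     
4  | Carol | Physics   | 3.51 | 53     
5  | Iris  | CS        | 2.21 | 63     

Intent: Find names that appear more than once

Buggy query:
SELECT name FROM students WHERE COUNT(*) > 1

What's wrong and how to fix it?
Bug: WHERE can't reference COUNT(*); aggregates are computed after WHERE

Fix: Group first, then use HAVING for the count condition

Corrected query:
SELECT name FROM students GROUP BY name HAVING COUNT(*) > 1

Result:
name
----
Iris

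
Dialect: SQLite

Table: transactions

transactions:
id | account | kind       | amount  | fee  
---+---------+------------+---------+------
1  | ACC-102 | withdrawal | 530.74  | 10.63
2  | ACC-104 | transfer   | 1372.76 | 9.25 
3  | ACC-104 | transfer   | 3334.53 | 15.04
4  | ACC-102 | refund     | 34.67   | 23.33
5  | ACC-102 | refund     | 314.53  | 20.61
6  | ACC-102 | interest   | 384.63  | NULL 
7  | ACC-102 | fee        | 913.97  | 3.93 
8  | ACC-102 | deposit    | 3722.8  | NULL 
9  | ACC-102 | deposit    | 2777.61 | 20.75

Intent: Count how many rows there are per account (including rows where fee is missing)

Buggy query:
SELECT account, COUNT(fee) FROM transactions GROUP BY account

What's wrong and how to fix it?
Bug: COUNT(fee) skips NULLs, so groups with missing fee are undercounted

Fix: Use COUNT(*) to count all rows regardless of NULL

Corrected query:
SELECT account, COUNT(*) FROM transactions GROUP BY account

Result:
account | COUNT(*)
--------+---------
ACC-102 | 7       
ACC-104 | 2       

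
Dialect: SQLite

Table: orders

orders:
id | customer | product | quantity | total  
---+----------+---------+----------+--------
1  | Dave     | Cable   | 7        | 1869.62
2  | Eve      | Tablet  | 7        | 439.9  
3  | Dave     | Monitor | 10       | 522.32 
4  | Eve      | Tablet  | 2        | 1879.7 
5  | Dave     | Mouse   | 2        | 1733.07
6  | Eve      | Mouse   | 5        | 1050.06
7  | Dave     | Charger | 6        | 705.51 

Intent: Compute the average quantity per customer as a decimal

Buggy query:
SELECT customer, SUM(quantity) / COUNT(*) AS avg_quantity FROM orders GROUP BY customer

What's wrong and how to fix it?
Bug: Both operands are integers, so '/' performs integer division and truncates

Fix: Multiply by 1.0 (or CAST to REAL) to force floating-point division

Corrected query:
SELECT customer, SUM(quantity) * 1.0 / COUNT(*) AS avg_quantity FROM orders GROUP BY customer

Result:
customer | avg_quantity
---------+-------------
Dave     | 6.25        
Eve      | 4.666667    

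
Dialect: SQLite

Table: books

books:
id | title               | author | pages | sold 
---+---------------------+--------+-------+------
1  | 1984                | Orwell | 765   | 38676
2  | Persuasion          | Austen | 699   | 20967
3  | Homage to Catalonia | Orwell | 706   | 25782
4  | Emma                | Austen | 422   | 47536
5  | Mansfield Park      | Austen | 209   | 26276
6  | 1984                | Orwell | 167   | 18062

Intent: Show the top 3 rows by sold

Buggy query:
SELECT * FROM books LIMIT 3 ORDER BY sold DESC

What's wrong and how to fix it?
Bug: ORDER BY cannot follow LIMIT; LIMIT is the final clause

Fix: Swap the clauses: ORDER BY first, then LIMIT

Corrected query:
SELECT * FROM books ORDER BY sold DESC LIMIT 3

Result:
id | title          | author | pages | sold 
---+----------------+--------+-------+------
4  | Emma           | Austen | 422   | 47536
1  | 1984           | Orwell | 765   | 38676
5  | Mansfield Park | Austen | 209   | 26276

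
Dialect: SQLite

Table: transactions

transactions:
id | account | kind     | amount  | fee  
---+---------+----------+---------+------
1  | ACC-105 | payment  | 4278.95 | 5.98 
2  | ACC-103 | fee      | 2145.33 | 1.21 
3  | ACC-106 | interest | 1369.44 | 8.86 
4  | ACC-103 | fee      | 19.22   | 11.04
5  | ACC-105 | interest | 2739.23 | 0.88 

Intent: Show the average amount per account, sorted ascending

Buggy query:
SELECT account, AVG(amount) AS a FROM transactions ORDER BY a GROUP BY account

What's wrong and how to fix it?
Bug: ORDER BY appears before GROUP BY; SQL clause order requires GROUP BY first

Fix: Reorder: SELECT … FROM … GROUP BY … ORDER BY …

Corrected query:
SELECT account, AVG(amount) AS a FROM transactions GROUP BY account ORDER BY a

Result:
account | a       
--------+---------
ACC-103 | 1082.275
ACC-106 | 1369.44 
ACC-105 | 3509.09 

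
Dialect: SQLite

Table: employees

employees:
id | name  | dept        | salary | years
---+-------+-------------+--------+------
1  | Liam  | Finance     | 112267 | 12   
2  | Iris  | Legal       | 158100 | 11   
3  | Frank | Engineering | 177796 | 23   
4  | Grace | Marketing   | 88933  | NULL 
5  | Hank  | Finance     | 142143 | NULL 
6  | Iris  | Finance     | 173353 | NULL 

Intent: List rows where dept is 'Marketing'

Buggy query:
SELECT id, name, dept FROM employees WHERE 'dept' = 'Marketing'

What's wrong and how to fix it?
Bug: 'dept' in single quotes is a string literal, not the column; the comparison is literal-vs-literal and never true

Fix: Remove the quotes around the column name (or use double quotes for an identifier)

Corrected query:
SELECT id, name, dept FROM employees WHERE dept = 'Marketing'

Result:
id | name  | dept     
---+-------+----------
4  | Grace | Marketing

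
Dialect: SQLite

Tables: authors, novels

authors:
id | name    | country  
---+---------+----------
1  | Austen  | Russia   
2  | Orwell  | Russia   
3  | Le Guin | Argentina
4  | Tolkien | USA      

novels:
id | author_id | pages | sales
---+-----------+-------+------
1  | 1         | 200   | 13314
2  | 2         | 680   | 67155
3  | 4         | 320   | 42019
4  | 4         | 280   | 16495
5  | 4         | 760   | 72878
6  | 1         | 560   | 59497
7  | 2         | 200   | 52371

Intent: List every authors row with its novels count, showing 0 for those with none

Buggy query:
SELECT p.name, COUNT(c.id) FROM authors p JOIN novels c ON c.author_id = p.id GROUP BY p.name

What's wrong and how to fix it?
Bug: An inner join excludes parents with zero children

Fix: Switch to LEFT JOIN to retain unmatched parent rows

Corrected query:
SELECT p.name, COUNT(c.id) FROM authors p LEFT JOIN novels c ON c.author_id = p.id GROUP BY p.name

Result:
name    | COUNT(c.id)
--------+------------
Austen  | 2          
Le Guin | 0          
Orwell  | 2          
Tolkien | 3          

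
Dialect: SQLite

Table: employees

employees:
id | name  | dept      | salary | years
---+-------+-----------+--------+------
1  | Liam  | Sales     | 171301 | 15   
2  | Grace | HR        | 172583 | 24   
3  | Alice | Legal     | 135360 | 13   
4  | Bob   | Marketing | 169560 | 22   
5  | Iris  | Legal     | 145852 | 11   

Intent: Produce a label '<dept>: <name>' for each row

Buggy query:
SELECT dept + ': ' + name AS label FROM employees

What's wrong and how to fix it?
Bug: SQLite uses || for string concatenation; + coerces text to numbers (yielding 0)

Fix: Replace + with || to concatenate text

Corrected query:
SELECT dept || ': ' || name AS label FROM employees

Result:
label         
--------------
Sales: Liam   
HR: Grace     
Legal: Alice  
Marketing: Bob
Legal: Iris   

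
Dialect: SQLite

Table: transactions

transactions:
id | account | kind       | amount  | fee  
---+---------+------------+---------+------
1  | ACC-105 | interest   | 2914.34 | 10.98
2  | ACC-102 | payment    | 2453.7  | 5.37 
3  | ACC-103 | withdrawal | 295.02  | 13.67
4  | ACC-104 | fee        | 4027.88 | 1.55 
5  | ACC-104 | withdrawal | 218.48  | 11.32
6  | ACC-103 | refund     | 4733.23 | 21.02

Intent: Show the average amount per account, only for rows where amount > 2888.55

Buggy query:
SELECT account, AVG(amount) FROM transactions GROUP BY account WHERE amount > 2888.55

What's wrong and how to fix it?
Bug: WHERE cannot follow GROUP BY

Fix: Place WHERE between FROM and GROUP BY

Corrected query:
SELECT account, AVG(amount) FROM transactions WHERE amount > 2888.55 GROUP BY account

Result:
account | AVG(amount)
--------+------------
ACC-103 | 4733.23    
ACC-104 | 4027.88    
ACC-105 | 2914.34    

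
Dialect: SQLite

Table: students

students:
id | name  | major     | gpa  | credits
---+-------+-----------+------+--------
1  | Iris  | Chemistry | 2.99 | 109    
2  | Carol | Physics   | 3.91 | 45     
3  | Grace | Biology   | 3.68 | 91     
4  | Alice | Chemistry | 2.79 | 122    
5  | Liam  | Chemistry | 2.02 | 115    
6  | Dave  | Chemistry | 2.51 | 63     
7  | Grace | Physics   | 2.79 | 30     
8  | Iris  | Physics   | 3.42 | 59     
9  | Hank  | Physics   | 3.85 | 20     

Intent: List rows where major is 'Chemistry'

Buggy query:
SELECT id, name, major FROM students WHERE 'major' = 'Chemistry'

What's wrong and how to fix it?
Bug: 'major' in single quotes is a string literal, not the column; the comparison is literal-vs-literal and never true

Fix: Reference the column as major without single quotes

Corrected query:
SELECT id, name, major FROM students WHERE major = 'Chemistry'

Result:
id | name  | major    
---+-------+----------
1  | Iris  | Chemistry
4  | Alice | Chemistry
5  | Liam  | Chemistry
6  | Dave  | Chemistry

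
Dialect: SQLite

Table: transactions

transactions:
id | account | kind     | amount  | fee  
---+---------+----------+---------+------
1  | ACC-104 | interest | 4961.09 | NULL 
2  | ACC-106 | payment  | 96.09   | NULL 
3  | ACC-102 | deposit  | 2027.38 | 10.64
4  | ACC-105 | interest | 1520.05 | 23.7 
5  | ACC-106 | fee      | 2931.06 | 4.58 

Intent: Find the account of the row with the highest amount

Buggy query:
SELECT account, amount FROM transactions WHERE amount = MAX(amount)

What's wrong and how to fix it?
Bug: WHERE is evaluated per row; an aggregate over the whole table isn't defined there

Fix: Wrap MAX in a scalar subquery so WHERE compares against a single value

Corrected query:
SELECT account, amount FROM transactions WHERE amount = (SELECT MAX(amount) FROM transactions)

Result:
account | amount 
--------+--------
ACC-104 | 4961.09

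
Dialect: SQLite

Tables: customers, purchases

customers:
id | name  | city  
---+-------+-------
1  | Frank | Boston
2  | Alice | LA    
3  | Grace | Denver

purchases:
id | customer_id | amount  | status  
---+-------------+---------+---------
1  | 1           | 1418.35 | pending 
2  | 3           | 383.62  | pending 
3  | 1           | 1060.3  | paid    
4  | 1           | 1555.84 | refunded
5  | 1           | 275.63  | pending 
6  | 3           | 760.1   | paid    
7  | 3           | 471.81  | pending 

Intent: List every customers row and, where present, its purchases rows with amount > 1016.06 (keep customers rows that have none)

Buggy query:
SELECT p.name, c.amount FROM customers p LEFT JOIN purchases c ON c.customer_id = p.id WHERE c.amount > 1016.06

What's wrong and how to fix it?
Bug: A WHERE condition on the right-hand table after LEFT JOIN drops unmatched parents

Fix: Move the right-table condition into the ON clause so unmatched parents are kept

Corrected query:
SELECT p.name, c.amount FROM customers p LEFT JOIN purchases c ON c.customer_id = p.id AND c.amount > 1016.06

Result:
name  | amount 
------+--------
Frank | 1060.3 
Frank | 1418.35
Frank | 1555.84
Alice | NULL   
Grace | NULL   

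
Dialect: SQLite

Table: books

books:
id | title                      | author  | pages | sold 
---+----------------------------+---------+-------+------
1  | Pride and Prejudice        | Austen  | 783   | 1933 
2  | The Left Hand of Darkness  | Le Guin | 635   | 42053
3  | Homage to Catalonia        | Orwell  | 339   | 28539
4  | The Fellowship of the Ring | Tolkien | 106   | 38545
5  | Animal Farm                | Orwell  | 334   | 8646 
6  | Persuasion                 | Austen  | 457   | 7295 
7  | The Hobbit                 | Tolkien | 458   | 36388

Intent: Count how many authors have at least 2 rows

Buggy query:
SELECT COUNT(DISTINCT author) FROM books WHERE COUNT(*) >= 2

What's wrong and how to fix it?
Bug: WHERE filters individual rows, not groups, so a group-level COUNT is invalid there

Fix: Use a subquery that GROUPs and filters with HAVING, then count its rows

Corrected query:
SELECT COUNT(*) FROM (SELECT author FROM books GROUP BY author HAVING COUNT(*) >= 2)

Result:
COUNT(*)
--------
3       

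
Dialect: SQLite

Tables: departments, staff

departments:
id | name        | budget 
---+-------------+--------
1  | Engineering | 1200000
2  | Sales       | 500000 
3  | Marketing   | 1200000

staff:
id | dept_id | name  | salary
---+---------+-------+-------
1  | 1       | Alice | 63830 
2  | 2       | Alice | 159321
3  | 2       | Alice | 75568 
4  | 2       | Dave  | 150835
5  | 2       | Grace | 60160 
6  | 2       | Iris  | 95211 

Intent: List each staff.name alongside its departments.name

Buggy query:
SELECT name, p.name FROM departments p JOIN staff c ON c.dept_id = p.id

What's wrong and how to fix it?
Bug: 'name' exists in both joined tables, so the database can't tell which one is meant

Fix: Qualify the column with its table alias (c.name)

Corrected query:
SELECT c.name, p.name FROM departments p JOIN staff c ON c.dept_id = p.id

Result:
name  | name       
------+------------
Alice | Engineering
Alice | Sales      
Alice | Sales      
Dave  | Sales      
Grace | Sales      
Iris  | Sales      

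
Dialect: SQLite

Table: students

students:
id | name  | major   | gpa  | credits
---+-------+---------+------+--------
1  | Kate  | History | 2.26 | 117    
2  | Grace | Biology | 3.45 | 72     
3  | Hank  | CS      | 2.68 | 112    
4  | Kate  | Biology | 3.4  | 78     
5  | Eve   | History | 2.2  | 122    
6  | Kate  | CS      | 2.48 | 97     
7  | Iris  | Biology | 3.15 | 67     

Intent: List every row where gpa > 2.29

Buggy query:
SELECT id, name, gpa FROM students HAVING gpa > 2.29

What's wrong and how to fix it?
Bug: HAVING filters the output of aggregation, but this query has no GROUP BY and no aggregate functions, so SQLite rejects it (HAVING clause on a non-aggregate query); the condition here is per row

Fix: Replace HAVING with WHERE since the condition applies to individual rows

Corrected query:
SELECT id, name, gpa FROM students WHERE gpa > 2.29

Result:
id | name  | gpa 
---+-------+-----
2  | Grace | 3.45
3  | Hank  | 2.68
4  | Kate  | 3.4 
6  | Kate  | 2.48
7  | Iris  | 3.15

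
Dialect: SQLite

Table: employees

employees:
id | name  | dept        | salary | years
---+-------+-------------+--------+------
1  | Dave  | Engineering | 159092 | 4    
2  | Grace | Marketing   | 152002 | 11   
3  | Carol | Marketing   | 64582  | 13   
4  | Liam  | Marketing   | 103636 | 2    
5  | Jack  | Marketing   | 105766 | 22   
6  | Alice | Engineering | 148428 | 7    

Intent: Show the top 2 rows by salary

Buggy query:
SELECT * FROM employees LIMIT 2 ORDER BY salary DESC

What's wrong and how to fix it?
Bug: LIMIT must come after ORDER BY

Fix: Swap the clauses: ORDER BY first, then LIMIT

Corrected query:
SELECT * FROM employees ORDER BY salary DESC LIMIT 2

Result:
id | name  | dept        | salary | years
---+-------+-------------+--------+------
1  | Dave  | Engineering | 159092 | 4    
2  | Grace | Marketing   | 152002 | 11   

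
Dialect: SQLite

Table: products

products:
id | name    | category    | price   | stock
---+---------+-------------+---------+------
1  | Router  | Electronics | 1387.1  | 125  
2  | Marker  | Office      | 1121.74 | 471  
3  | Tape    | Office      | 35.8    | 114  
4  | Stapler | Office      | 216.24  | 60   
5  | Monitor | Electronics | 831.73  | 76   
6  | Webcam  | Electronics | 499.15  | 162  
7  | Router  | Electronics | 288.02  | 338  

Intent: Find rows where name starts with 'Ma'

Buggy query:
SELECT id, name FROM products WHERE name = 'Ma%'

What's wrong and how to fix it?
Bug: Wildcards only work with LIKE; '=' treats '%' as a literal character

Fix: Replace '=' with LIKE so 'Ma%' is treated as a pattern

Corrected query:
SELECT id, name FROM products WHERE name LIKE 'Ma%'

Result:
id | name  
---+-------
2  | Marker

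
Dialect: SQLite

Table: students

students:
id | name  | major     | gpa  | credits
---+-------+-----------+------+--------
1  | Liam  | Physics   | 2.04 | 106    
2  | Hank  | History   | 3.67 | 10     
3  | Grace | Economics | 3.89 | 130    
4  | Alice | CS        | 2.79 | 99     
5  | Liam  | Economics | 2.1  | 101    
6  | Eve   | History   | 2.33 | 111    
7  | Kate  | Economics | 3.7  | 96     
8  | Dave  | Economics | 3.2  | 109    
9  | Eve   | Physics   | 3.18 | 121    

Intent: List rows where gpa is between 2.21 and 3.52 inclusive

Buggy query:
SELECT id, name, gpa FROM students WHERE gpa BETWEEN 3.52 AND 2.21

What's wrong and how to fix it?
Bug: The bounds are reversed; BETWEEN a AND b requires a <= b to match anything

Fix: Write BETWEEN 2.21 AND 3.52

Corrected query:
SELECT id, name, gpa FROM students WHERE gpa BETWEEN 2.21 AND 3.52

Result:
id | name  | gpa 
---+-------+-----
4  | Alice | 2.79
6  | Eve   | 2.33
8  | Dave  | 3.2 
9  | Eve   | 3.18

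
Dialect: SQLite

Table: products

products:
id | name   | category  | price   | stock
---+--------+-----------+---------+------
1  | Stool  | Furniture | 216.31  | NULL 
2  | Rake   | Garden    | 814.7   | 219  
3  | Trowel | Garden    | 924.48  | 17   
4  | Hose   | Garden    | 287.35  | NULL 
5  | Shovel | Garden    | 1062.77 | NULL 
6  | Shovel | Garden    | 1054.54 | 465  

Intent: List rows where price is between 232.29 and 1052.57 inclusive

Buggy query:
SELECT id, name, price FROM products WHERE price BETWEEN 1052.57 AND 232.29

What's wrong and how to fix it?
Bug: BETWEEN expects the lower bound first; with 1052.57 AND 232.29 the range is empty

Fix: Swap the bounds so the smaller value comes first

Corrected query:
SELECT id, name, price FROM products WHERE price BETWEEN 232.29 AND 1052.57

Result:
id | name   | price 
---+--------+-------
2  | Rake   | 814.7 
3  | Trowel | 924.48
4  | Hose   | 287.35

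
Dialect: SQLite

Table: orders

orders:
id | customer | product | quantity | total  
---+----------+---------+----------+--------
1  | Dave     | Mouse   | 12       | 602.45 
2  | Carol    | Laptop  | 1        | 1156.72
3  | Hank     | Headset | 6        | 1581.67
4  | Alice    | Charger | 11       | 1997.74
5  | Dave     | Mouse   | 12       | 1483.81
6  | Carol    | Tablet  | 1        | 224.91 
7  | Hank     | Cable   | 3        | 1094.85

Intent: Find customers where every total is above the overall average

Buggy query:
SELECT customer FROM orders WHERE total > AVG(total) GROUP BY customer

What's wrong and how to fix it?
Bug: AVG() is an aggregate; it can't sit directly in WHERE

Fix: Compute the overall average in a scalar subquery and compare each group's MIN against it in HAVING

Corrected query:
SELECT customer FROM orders GROUP BY customer HAVING MIN(total) > (SELECT AVG(total) FROM orders)

Result:
customer
--------
Alice   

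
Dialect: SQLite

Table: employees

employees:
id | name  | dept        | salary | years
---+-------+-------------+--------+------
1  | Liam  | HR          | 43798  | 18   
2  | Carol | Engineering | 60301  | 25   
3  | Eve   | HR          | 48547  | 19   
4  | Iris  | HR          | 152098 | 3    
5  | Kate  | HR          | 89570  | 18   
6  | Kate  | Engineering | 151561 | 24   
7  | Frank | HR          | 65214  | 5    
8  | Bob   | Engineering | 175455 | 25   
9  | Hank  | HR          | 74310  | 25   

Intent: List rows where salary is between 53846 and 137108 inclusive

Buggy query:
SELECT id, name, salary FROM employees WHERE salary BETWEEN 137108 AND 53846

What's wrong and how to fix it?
Bug: BETWEEN expects the lower bound first; with 137108 AND 53846 the range is empty

Fix: Swap the bounds so the smaller value comes first

Corrected query:
SELECT id, name, salary FROM employees WHERE salary BETWEEN 53846 AND 137108

Result:
id | name  | salary
---+-------+-------
2  | Carol | 60301 
5  | Kate  | 89570 
7  | Frank | 65214 
9  | Hank  | 74310 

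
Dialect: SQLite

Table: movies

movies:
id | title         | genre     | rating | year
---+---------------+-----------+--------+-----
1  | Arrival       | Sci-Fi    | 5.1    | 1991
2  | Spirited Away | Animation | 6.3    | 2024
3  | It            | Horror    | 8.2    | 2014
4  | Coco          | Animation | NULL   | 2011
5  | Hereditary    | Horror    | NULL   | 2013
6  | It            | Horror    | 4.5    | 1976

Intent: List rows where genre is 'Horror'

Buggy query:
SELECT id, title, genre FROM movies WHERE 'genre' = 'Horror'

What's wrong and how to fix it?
Bug: 'genre' in single quotes is a string literal, not the column; the comparison is literal-vs-literal and never true

Fix: Remove the quotes around the column name (or use double quotes for an identifier)

Corrected query:
SELECT id, title, genre FROM movies WHERE genre = 'Horror'

Result:
id | title      | genre 
---+------------+-------
3  | It         | Horror
5  | Hereditary | Horror
6  | It         | Horror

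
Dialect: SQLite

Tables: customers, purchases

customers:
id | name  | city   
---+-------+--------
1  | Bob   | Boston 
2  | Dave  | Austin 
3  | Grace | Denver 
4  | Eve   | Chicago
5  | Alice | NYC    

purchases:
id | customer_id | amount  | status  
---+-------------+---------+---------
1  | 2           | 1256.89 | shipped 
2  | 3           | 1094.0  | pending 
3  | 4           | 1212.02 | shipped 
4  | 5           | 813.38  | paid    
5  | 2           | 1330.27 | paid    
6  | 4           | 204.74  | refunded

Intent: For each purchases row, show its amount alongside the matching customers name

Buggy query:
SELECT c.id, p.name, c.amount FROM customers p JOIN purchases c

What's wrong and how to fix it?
Bug: JOIN with no ON clause produces a cartesian product; every purchases row pairs with every customers row

Fix: Specify the join condition linking the foreign key to the parent id

Corrected query:
SELECT c.id, p.name, c.amount FROM customers p JOIN purchases c ON c.customer_id = p.id

Result:
id | name  | amount 
---+-------+--------
1  | Dave  | 1256.89
2  | Grace | 1094   
3  | Eve   | 1212.02
4  | Alice | 813.38 
5  | Dave  | 1330.27
6  | Eve   | 204.74 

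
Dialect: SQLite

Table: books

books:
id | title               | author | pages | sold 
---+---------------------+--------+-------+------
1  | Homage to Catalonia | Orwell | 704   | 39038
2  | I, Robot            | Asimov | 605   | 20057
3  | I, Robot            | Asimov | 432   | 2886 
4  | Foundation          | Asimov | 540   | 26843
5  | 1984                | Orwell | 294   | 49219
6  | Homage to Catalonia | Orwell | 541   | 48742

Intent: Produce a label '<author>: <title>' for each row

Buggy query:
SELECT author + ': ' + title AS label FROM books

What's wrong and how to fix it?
Bug: SQLite uses || for string concatenation; + coerces text to numbers (yielding 0)

Fix: Use the || operator for string concatenation

Corrected query:
SELECT author || ': ' || title AS label FROM books

Result:
label                      
---------------------------
Orwell: Homage to Catalonia
Asimov: I, Robot           
Asimov: I, Robot           
Asimov: Foundation         
Orwell: 1984               
Orwell: Homage to Catalonia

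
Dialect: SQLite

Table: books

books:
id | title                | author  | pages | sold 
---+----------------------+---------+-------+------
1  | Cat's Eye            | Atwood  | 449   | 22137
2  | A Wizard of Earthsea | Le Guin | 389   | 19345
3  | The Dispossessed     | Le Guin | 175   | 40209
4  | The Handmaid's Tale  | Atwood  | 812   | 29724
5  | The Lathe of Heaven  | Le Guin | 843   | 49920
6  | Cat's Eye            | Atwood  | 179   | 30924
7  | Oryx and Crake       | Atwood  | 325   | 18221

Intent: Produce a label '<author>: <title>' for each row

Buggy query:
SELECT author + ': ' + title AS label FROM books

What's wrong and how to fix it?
Bug: '+' is numeric addition; on text columns SQLite converts them to 0 instead of concatenating

Fix: Use the || operator for string concatenation

Corrected query:
SELECT author || ': ' || title AS label FROM books

Result:
label                        
-----------------------------
Atwood: Cat's Eye            
Le Guin: A Wizard of Earthsea
Le Guin: The Dispossessed    
Atwood: The Handmaid's Tale  
Le Guin: The Lathe of Heaven 
Atwood: Cat's Eye            
Atwood: Oryx and Crake       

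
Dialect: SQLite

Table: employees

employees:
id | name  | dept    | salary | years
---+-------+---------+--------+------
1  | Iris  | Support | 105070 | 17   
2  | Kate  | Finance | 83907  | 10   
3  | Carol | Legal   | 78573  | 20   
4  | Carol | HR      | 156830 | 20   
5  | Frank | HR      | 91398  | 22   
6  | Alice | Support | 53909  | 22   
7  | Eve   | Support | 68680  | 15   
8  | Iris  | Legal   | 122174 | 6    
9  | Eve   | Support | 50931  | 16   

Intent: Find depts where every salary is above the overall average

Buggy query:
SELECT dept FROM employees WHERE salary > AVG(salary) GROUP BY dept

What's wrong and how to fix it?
Bug: AVG() is an aggregate; it can't sit directly in WHERE

Fix: Compute the overall average in a scalar subquery and compare each group's MIN against it in HAVING

Corrected query:
SELECT dept FROM employees GROUP BY dept HAVING MIN(salary) > (SELECT AVG(salary) FROM employees)

Result:
dept
----
HR  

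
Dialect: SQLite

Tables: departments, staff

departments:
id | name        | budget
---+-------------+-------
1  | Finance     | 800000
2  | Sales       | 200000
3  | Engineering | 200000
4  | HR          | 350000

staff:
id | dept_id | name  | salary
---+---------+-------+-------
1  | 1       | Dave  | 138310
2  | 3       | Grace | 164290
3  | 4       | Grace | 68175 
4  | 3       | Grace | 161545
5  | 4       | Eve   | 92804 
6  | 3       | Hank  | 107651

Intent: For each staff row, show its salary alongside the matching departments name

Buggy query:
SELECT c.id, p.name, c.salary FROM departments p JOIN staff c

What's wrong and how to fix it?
Bug: Missing join condition: each staff row is matched to all departments rows instead of just its own

Fix: Add ON c.dept_id = p.id to the JOIN

Corrected query:
SELECT c.id, p.name, c.salary FROM departments p JOIN staff c ON c.dept_id = p.id

Result:
id | name        | salary
---+-------------+-------
1  | Finance     | 138310
2  | Engineering | 164290
3  | HR          | 68175 
4  | Engineering | 161545
5  | HR          | 92804 
6  | Engineering | 107651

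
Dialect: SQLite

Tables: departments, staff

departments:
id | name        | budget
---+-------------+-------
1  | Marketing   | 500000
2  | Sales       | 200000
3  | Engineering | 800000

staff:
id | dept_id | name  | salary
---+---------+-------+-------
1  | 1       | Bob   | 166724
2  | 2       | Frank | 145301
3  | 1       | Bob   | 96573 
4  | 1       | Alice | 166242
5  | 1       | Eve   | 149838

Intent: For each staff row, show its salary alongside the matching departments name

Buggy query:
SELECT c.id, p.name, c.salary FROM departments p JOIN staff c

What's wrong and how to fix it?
Bug: Missing join condition: each staff row is matched to all departments rows instead of just its own

Fix: Specify the join condition linking the foreign key to the parent id

Corrected query:
SELECT c.id, p.name, c.salary FROM departments p JOIN staff c ON c.dept_id = p.id

Result:
id | name      | salary
---+-----------+-------
1  | Marketing | 166724
2  | Sales     | 145301
3  | Marketing | 96573 
4  | Marketing | 166242
5  | Marketing | 149838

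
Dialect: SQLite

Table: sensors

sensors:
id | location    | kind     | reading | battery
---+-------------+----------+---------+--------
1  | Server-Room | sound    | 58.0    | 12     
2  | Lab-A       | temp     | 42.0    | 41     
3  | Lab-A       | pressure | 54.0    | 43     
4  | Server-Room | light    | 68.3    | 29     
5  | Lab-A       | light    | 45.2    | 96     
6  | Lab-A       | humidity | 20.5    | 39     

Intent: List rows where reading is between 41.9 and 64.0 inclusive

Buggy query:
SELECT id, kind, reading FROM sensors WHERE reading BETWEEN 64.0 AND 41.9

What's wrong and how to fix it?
Bug: The bounds are reversed; BETWEEN a AND b requires a <= b to match anything

Fix: Write BETWEEN 41.9 AND 64.0

Corrected query:
SELECT id, kind, reading FROM sensors WHERE reading BETWEEN 41.9 AND 64.0

Result:
id | kind     | reading
---+----------+--------
1  | sound    | 58     
2  | temp     | 42     
3  | pressure | 54     
5  | light    | 45.2   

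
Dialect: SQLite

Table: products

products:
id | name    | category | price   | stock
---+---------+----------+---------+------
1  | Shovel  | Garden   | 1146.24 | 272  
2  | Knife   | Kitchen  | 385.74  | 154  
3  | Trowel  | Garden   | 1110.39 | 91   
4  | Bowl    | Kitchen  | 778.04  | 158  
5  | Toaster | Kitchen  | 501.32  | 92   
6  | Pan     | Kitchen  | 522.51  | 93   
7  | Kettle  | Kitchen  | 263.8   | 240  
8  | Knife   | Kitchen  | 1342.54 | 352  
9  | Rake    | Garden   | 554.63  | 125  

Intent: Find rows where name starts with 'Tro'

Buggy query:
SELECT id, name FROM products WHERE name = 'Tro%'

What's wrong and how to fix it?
Bug: '=' compares the literal string including the % character; pattern matching needs LIKE

Fix: Replace '=' with LIKE so 'Tro%' is treated as a pattern

Corrected query:
SELECT id, name FROM products WHERE name LIKE 'Tro%'

Result:
id | name  
---+-------
3  | Trowel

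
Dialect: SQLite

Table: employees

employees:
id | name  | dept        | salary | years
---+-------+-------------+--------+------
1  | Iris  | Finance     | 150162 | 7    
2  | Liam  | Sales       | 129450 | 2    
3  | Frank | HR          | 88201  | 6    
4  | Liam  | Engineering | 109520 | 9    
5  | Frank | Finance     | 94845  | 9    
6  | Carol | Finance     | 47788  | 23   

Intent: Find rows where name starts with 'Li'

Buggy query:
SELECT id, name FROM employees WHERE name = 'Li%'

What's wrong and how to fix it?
Bug: '=' compares the literal string including the % character; pattern matching needs LIKE

Fix: Use LIKE for wildcard pattern matching

Corrected query:
SELECT id, name FROM employees WHERE name LIKE 'Li%'

Result:
id | name
---+-----
2  | Liam
4  | Liam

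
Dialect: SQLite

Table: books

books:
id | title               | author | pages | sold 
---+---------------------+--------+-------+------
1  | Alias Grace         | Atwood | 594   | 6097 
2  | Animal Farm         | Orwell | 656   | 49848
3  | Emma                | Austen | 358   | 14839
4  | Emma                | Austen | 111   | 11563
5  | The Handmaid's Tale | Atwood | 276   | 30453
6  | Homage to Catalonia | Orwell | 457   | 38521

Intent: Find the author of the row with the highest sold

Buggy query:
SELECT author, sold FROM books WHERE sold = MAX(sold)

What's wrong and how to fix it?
Bug: WHERE is evaluated per row; an aggregate over the whole table isn't defined there

Fix: Use a subquery: WHERE sold = (SELECT MAX(sold) FROM books)

Corrected query:
SELECT author, sold FROM books WHERE sold = (SELECT MAX(sold) FROM books)

Result:
author | sold 
-------+------
Orwell | 49848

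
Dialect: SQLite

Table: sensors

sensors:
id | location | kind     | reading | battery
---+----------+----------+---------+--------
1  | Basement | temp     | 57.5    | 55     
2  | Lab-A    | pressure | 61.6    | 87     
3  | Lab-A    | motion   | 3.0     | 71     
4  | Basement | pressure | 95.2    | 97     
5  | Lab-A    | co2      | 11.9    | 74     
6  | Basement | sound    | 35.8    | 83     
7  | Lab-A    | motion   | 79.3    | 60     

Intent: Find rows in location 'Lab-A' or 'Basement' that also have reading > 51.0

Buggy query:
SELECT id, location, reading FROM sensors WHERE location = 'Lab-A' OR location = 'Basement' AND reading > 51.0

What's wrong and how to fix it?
Bug: Without parentheses, AND is evaluated before OR, so the reading filter only applies to the 'Basement' branch

Fix: Group the OR with parentheses (or use IN), then AND the threshold

Corrected query:
SELECT id, location, reading FROM sensors WHERE (location = 'Lab-A' OR location = 'Basement') AND reading > 51.0

Result:
id | location | reading
---+----------+--------
1  | Basement | 57.5   
2  | Lab-A    | 61.6   
4  | Basement | 95.2   
7  | Lab-A    | 79.3   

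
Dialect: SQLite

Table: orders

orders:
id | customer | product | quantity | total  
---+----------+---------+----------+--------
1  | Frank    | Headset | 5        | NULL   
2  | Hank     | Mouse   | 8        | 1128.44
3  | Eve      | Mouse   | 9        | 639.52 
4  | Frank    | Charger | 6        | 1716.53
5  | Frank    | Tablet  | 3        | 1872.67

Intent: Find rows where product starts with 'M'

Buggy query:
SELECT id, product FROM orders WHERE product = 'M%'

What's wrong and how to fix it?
Bug: Wildcards only work with LIKE; '=' treats '%' as a literal character

Fix: Use LIKE for wildcard pattern matching

Corrected query:
SELECT id, product FROM orders WHERE product LIKE 'M%'

Result:
id | product
---+--------
2  | Mouse  
3  | Mouse  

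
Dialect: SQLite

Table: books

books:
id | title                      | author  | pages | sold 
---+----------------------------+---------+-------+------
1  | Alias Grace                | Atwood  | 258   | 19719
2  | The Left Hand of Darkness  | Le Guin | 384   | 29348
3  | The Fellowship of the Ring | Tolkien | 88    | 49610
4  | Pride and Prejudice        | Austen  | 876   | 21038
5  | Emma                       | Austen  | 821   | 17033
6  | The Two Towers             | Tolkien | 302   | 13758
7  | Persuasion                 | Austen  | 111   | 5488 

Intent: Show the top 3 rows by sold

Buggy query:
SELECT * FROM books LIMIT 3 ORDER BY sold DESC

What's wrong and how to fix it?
Bug: ORDER BY cannot follow LIMIT; LIMIT is the final clause

Fix: Sort with ORDER BY, then apply LIMIT

Corrected query:
SELECT * FROM books ORDER BY sold DESC LIMIT 3

Result:
id | title                      | author  | pages | sold 
---+----------------------------+---------+-------+------
3  | The Fellowship of the Ring | Tolkien | 88    | 49610
2  | The Left Hand of Darkness  | Le Guin | 384   | 29348
4  | Pride and Prejudice        | Austen  | 876   | 21038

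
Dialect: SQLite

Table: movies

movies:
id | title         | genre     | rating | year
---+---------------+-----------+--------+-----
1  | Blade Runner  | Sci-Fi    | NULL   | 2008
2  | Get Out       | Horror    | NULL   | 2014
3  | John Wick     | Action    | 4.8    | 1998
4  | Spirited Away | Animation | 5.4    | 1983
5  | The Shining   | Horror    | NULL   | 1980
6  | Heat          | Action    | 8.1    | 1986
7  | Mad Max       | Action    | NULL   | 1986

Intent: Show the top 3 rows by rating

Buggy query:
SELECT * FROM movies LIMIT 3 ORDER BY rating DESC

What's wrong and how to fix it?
Bug: ORDER BY cannot follow LIMIT; LIMIT is the final clause

Fix: Sort with ORDER BY, then apply LIMIT

Corrected query:
SELECT * FROM movies ORDER BY rating DESC LIMIT 3

Result:
id | title         | genre     | rating | year
---+---------------+-----------+--------+-----
6  | Heat          | Action    | 8.1    | 1986
4  | Spirited Away | Animation | 5.4    | 1983
3  | John Wick     | Action    | 4.8    | 1998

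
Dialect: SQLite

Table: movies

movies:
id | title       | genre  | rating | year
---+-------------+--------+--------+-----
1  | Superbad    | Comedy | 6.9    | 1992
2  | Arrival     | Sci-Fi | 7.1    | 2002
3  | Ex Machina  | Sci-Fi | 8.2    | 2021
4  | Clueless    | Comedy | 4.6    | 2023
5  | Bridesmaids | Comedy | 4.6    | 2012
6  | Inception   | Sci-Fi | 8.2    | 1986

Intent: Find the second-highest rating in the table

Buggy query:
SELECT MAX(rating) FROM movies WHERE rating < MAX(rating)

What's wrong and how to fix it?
Bug: MAX(rating) on the right of the comparison is an aggregate-in-WHERE error

Fix: Compute the overall MAX in a subquery, then take MAX of rows below it

Corrected query:
SELECT MAX(rating) FROM movies WHERE rating < (SELECT MAX(rating) FROM movies)

Result:
MAX(rating)
-----------
7.1        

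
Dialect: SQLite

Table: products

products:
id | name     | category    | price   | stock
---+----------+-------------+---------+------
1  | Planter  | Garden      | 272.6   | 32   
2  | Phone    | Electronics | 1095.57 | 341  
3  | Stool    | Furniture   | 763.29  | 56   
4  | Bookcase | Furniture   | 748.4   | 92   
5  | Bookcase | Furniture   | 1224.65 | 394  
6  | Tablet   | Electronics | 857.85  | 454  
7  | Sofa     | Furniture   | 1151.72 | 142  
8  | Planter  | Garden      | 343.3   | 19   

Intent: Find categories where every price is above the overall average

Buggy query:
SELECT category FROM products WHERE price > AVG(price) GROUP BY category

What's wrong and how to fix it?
Bug: WHERE evaluates per row before aggregation, so AVG() is unavailable

Fix: Compute the overall average in a scalar subquery and compare each group's MIN against it in HAVING

Corrected query:
SELECT category FROM products GROUP BY category HAVING MIN(price) > (SELECT AVG(price) FROM products)

Result:
category   
-----------
Electronics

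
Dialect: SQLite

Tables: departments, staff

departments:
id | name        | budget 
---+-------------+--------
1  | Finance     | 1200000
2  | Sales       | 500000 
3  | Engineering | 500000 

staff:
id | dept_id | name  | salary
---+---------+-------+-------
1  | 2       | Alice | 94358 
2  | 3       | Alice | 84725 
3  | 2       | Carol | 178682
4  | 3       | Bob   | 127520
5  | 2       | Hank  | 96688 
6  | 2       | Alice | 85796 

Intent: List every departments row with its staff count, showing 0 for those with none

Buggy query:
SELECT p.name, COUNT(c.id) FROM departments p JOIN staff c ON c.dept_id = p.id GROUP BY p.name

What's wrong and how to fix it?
Bug: INNER JOIN drops departments rows that have no matching staff rows

Fix: Use LEFT JOIN so parents without children still appear (COUNT(c.id) gives 0)

Corrected query:
SELECT p.name, COUNT(c.id) FROM departments p LEFT JOIN staff c ON c.dept_id = p.id GROUP BY p.name

Result:
name        | COUNT(c.id)
------------+------------
Engineering | 2          
Finance     | 0          
Sales       | 4          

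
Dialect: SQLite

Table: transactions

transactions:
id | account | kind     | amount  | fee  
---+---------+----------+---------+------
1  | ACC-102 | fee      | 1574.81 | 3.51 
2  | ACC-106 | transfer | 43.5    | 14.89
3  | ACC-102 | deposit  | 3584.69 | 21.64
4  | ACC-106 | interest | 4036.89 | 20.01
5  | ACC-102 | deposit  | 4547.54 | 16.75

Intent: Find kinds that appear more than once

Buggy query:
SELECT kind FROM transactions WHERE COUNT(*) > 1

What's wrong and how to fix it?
Bug: COUNT(*) is an aggregate and cannot be used in WHERE

Fix: GROUP BY kind, then filter groups with HAVING COUNT(*) > 1

Corrected query:
SELECT kind FROM transactions GROUP BY kind HAVING COUNT(*) > 1

Result:
kind   
-------
deposit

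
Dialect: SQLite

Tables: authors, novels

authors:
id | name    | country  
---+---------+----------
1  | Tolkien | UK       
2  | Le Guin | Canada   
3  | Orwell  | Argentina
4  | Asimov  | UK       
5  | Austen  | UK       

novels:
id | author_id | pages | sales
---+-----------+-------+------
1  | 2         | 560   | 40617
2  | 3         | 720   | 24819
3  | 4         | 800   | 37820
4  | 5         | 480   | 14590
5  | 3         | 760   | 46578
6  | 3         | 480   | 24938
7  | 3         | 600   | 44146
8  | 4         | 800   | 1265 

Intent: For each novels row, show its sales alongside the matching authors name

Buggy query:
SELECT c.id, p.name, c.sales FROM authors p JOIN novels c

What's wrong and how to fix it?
Bug: Missing join condition: each novels row is matched to all authors rows instead of just its own

Fix: Add ON c.author_id = p.id to the JOIN

Corrected query:
SELECT c.id, p.name, c.sales FROM authors p JOIN novels c ON c.author_id = p.id

Result:
id | name    | sales
---+---------+------
1  | Le Guin | 40617
2  | Orwell  | 24819
3  | Asimov  | 37820
4  | Austen  | 14590
5  | Orwell  | 46578
6  | Orwell  | 24938
7  | Orwell  | 44146
8  | Asimov  | 1265 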